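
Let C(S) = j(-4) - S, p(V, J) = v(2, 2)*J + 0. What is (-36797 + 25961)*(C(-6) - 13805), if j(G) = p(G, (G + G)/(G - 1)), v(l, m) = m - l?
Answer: 149525964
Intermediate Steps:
p(V, J) = 0 (p(V, J) = (2 - 1*2)*J + 0 = (2 - 2)*J + 0 = 0*J + 0 = 0 + 0 = 0)
j(G) = 0
C(S) = -S (C(S) = 0 - S = -S)
(-36797 + 25961)*(C(-6) - 13805) = (-36797 + 25961)*(-1*(-6) - 13805) = -10836*(6 - 13805) = -10836*(-13799) = 149525964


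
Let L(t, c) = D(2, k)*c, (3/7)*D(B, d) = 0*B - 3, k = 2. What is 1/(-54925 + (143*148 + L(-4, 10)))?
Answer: -1/33831 ≈ -2.9559e-5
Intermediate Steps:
D(B, d) = -7 (D(B, d) = 7*(0*B - 3)/3 = 7*(0 - 3)/3 = (7/3)*(-3) = -7)
L(t, c) = -7*c
1/(-54925 + (143*148 + L(-4, 10))) = 1/(-54925 + (143*148 - 7*10)) = 1/(-54925 + (21164 - 70)) = 1/(-54925 + 21094) = 1/(-33831) = -1/33831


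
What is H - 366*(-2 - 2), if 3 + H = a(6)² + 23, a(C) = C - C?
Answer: 1484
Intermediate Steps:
a(C) = 0
H = 20 (H = -3 + (0² + 23) = -3 + (0 + 23) = -3 + 23 = 20)
H - 366*(-2 - 2) = 20 - 366*(-2 - 2) = 20 - 366*(-4) = 20 - 61*(-24) = 20 + 1464 = 1484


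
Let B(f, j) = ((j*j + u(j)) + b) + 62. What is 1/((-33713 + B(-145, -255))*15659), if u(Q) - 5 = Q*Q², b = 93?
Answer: -1/259154931077 ≈ -3.8587e-12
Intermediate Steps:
u(Q) = 5 + Q³ (u(Q) = 5 + Q*Q² = 5 + Q³)
B(f, j) = 160 + j² + j³ (B(f, j) = ((j*j + (5 + j³)) + 93) + 62 = ((j² + (5 + j³)) + 93) + 62 = ((5 + j² + j³) + 93) + 62 = (98 + j² + j³) + 62 = 160 + j² + j³)
1/((-33713 + B(-145, -255))*15659) = 1/((-33713 + (160 + (-255)² + (-255)³))*15659) = (1/15659)/(-33713 + (160 + 65025 - 16581375)) = (1/15659)/(-33713 - 16516190) = (1/15659)/(-16549903) = -1/16549903*1/15659 = -1/259154931077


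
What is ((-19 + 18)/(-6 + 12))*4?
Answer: -⅔ ≈ -0.66667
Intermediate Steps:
((-19 + 18)/(-6 + 12))*4 = -1/6*4 = -1*⅙*4 = -⅙*4 = -⅔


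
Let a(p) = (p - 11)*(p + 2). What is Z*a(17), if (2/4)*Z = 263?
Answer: 59964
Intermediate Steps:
Z = 526 (Z = 2*263 = 526)
a(p) = (-11 + p)*(2 + p)
Z*a(17) = 526*(-22 + 17² - 9*17) = 526*(-22 + 289 - 153) = 526*114 = 59964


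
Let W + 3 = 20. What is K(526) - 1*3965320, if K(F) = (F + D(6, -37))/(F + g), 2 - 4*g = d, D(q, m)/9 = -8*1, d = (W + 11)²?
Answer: -2621075612/661 ≈ -3.9653e+6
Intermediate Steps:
W = 17 (W = -3 + 20 = 17)
d = 784 (d = (17 + 11)² = 28² = 784)
D(q, m) = -72 (D(q, m) = 9*(-8*1) = 9*(-8) = -72)
g = -391/2 (g = ½ - ¼*784 = ½ - 196 = -391/2 ≈ -195.50)
K(F) = (-72 + F)/(-391/2 + F) (K(F) = (F - 72)/(F - 391/2) = (-72 + F)/(-391/2 + F))
K(526) - 1*3965320 = 2*(-72 + 526)/(-391 + 2*526) - 1*3965320 = 2*454/(-391 + 1052) - 3965320 = 2*454/661 - 3965320 = 2*(1/661)*454 - 3965320 = 908/661 - 3965320 = -2621075612/661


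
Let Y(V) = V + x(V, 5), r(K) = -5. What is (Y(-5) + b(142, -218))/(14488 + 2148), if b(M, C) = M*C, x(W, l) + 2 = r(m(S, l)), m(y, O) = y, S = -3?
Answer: -7742/4159 ≈ -1.8615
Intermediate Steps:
x(W, l) = -7 (x(W, l) = -2 - 5 = -7)
b(M, C) = C*M
Y(V) = -7 + V (Y(V) = V - 7 = -7 + V)
(Y(-5) + b(142, -218))/(14488 + 2148) = ((-7 - 5) - 218*142)/(14488 + 2148) = (-12 - 30956)/16636 = -30968*1/16636 = -7742/4159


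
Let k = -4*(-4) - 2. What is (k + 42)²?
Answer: 3136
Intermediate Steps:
k = 14 (k = 16 - 2 = 14)
(k + 42)² = (14 + 42)² = 56² = 3136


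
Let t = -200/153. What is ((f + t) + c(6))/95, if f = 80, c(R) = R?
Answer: 682/765 ≈ 0.89150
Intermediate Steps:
t = -200/153 (t = -200*1/153 = -200/153 ≈ -1.3072)
((f + t) + c(6))/95 = ((80 - 200/153) + 6)/95 = (12040/153 + 6)*(1/95) = (12958/153)*(1/95) = 682/765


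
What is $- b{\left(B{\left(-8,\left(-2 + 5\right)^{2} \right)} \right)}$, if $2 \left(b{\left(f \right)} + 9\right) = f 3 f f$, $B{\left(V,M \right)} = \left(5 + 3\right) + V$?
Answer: $9$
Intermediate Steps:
$B{\left(V,M \right)} = 8 + V$
$b{\left(f \right)} = -9 + \frac{3 f^{3}}{2}$ ($b{\left(f \right)} = -9 + \frac{f 3 f f}{2} = -9 + \frac{3 f^{2} f}{2} = -9 + \frac{3 f^{3}}{2}$)
$- b{\left(B{\left(-8,\left(-2 + 5\right)^{2} \right)} \right)} = - (-9 + \frac{3 \left(8 - 8\right)^{3}}{2}) = - (-9 + \frac{3 \cdot 0^{3}}{2}) = - (-9 + \frac{3}{2} \cdot 0) = - (-9 + 0) = \left(-1\right) \left(-9\right) = 9$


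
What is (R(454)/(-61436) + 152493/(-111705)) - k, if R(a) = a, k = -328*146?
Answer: 4979272115567/103980430 ≈ 47887.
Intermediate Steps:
k = -47888
(R(454)/(-61436) + 152493/(-111705)) - k = (454/(-61436) + 152493/(-111705)) - 1*(-47888) = (454*(-1/61436) + 152493*(-1/111705)) + 47888 = (-227/30718 - 4621/3385) + 47888 = -142716273/103980430 + 47888 = 4979272115567/103980430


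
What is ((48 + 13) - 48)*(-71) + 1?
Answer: -922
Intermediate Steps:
((48 + 13) - 48)*(-71) + 1 = (61 - 48)*(-71) + 1 = 13*(-71) + 1 = -923 + 1 = -922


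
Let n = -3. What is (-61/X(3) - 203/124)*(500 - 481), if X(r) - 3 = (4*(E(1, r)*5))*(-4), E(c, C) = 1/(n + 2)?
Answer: -463847/10292 ≈ -45.069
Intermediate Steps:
E(c, C) = -1 (E(c, C) = 1/(-3 + 2) = 1/(-1) = -1)
X(r) = 83 (X(r) = 3 + (4*(-1*5))*(-4) = 3 + (4*(-5))*(-4) = 3 - 20*(-4) = 3 + 80 = 83)
(-61/X(3) - 203/124)*(500 - 481) = (-61/83 - 203/124)*(500 - 481) = (-61*1/83 - 203*1/124)*19 = (-61/83 - 203/124)*19 = -24413/10292*19 = -463847/10292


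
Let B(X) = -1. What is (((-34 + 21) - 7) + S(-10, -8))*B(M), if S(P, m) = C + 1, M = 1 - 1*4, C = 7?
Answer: 12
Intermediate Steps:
M = -3 (M = 1 - 4 = -3)
S(P, m) = 8 (S(P, m) = 7 + 1 = 8)
(((-34 + 21) - 7) + S(-10, -8))*B(M) = (((-34 + 21) - 7) + 8)*(-1) = ((-13 - 7) + 8)*(-1) = (-20 + 8)*(-1) = -12*(-1) = 12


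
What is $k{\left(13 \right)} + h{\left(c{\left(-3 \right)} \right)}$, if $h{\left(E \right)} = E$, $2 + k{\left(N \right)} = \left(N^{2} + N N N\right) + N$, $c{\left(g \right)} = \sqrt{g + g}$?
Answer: $2377 + i \sqrt{6} \approx 2377.0 + 2.4495 i$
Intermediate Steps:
$c{\left(g \right)} = \sqrt{2} \sqrt{g}$ ($c{\left(g \right)} = \sqrt{2 g} = \sqrt{2} \sqrt{g}$)
$k{\left(N \right)} = -2 + N + N^{2} + N^{3}$ ($k{\left(N \right)} = -2 + \left(\left(N^{2} + N N N\right) + N\right) = -2 + \left(\left(N^{2} + N^{2} N\right) + N\right) = -2 + \left(\left(N^{2} + N^{3}\right) + N\right) = -2 + \left(N + N^{2} + N^{3}\right) = -2 + N + N^{2} + N^{3}$)
$k{\left(13 \right)} + h{\left(c{\left(-3 \right)} \right)} = \left(-2 + 13 + 13^{2} + 13^{3}\right) + \sqrt{2} \sqrt{-3} = \left(-2 + 13 + 169 + 2197\right) + \sqrt{2} i \sqrt{3} = 2377 + i \sqrt{6}$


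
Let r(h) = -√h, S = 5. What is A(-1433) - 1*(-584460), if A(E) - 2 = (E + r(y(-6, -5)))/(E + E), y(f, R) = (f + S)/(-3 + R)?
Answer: 1168925/2 + √2/11464 ≈ 5.8446e+5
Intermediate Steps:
y(f, R) = (5 + f)/(-3 + R) (y(f, R) = (f + 5)/(-3 + R) = (5 + f)/(-3 + R))
A(E) = 2 + (E - √2/4)/(2*E) (A(E) = 2 + (E - √((5 - 6)/(-3 - 5)))/(E + E) = 2 + (E - √(-1/(-8)))/((2*E)) = 2 + (E - √(-⅛*(-1)))*(1/(2*E)) = 2 + (E - √(⅛))*(1/(2*E)) = 2 + (E - √2/4)*(1/(2*E)) = 2 + (E - √2/4)/(2*E))
A(-1433) - 1*(-584460) = (⅛)*(-√2 + 20*(-1433))/(-1433) - 1*(-584460) = (⅛)*(-1/1433)*(-√2 - 28660) + 584460 = (⅛)*(-1/1433)*(-28660 - √2) + 584460 = (5/2 + √2/11464) + 584460 = 1168925/2 + √2/11464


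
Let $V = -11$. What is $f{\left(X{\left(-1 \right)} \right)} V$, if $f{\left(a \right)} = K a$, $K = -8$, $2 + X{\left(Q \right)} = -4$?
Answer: $-528$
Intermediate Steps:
$X{\left(Q \right)} = -6$ ($X{\left(Q \right)} = -2 - 4 = -6$)
$f{\left(a \right)} = - 8 a$
$f{\left(X{\left(-1 \right)} \right)} V = \left(-8\right) \left(-6\right) \left(-11\right) = 48 \left(-11\right) = -528$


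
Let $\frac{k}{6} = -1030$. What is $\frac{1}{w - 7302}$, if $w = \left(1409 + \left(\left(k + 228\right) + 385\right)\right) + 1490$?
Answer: $- \frac{1}{9970} \approx -0.0001003$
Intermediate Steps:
$k = -6180$ ($k = 6 \left(-1030\right) = -6180$)
$w = -2668$ ($w = \left(1409 + \left(\left(-6180 + 228\right) + 385\right)\right) + 1490 = \left(1409 + \left(-5952 + 385\right)\right) + 1490 = \left(1409 - 5567\right) + 1490 = -4158 + 1490 = -2668$)
$\frac{1}{w - 7302} = \frac{1}{-2668 - 7302} = \frac{1}{-9970} = - \frac{1}{9970}$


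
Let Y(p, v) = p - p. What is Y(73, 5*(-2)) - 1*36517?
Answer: -36517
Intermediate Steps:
Y(p, v) = 0
Y(73, 5*(-2)) - 1*36517 = 0 - 1*36517 = 0 - 36517 = -36517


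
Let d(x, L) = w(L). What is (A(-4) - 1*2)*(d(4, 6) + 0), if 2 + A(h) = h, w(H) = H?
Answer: -48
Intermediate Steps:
A(h) = -2 + h
d(x, L) = L
(A(-4) - 1*2)*(d(4, 6) + 0) = ((-2 - 4) - 1*2)*(6 + 0) = (-6 - 2)*6 = -8*6 = -48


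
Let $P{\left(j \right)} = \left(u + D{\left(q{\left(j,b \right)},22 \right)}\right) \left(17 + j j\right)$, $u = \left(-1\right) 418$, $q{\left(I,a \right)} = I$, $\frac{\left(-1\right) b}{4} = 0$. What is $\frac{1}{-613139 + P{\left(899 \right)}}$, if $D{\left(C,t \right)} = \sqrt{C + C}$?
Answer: $- \frac{338448263}{113372743756445017} - \frac{808218 \sqrt{1798}}{113372743756445017} \approx -3.2876 \cdot 10^{-9}$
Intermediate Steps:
$b = 0$ ($b = \left(-4\right) 0 = 0$)
$D{\left(C,t \right)} = \sqrt{2} \sqrt{C}$ ($D{\left(C,t \right)} = \sqrt{2 C} = \sqrt{2} \sqrt{C}$)
$u = -418$
$P{\left(j \right)} = \left(-418 + \sqrt{2} \sqrt{j}\right) \left(17 + j^{2}\right)$ ($P{\left(j \right)} = \left(-418 + \sqrt{2} \sqrt{j}\right) \left(17 + j j\right) = \left(-418 + \sqrt{2} \sqrt{j}\right) \left(17 + j^{2}\right)$)
$\frac{1}{-613139 + P{\left(899 \right)}} = \frac{1}{-613139 - \left(7106 + 337828018 - \sqrt{2} \cdot 899^{\frac{5}{2}} - 17 \sqrt{2} \sqrt{899}\right)} = \frac{1}{-613139 + \left(-7106 - 337828018 + \sqrt{2} \cdot 808201 \sqrt{899} + 17 \sqrt{1798}\right)} = \frac{1}{-613139 + \left(-7106 - 337828018 + 808201 \sqrt{1798} + 17 \sqrt{1798}\right)} = \frac{1}{-613139 - \left(337835124 - 808218 \sqrt{1798}\right)} = \frac{1}{-338448263 + 808218 \sqrt{1798}}$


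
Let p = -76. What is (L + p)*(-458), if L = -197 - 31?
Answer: 139232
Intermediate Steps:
L = -228
(L + p)*(-458) = (-228 - 76)*(-458) = -304*(-458) = 139232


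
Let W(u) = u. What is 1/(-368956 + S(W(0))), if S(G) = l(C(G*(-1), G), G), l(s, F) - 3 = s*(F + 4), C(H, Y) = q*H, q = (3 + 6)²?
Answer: -1/368953 ≈ -2.7104e-6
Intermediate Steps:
q = 81 (q = 9² = 81)
C(H, Y) = 81*H
l(s, F) = 3 + s*(4 + F) (l(s, F) = 3 + s*(F + 4) = 3 + s*(4 + F))
S(G) = 3 - 324*G - 81*G² (S(G) = 3 + 4*(81*(G*(-1))) + G*(81*(G*(-1))) = 3 + 4*(81*(-G)) + G*(81*(-G)) = 3 + 4*(-81*G) + G*(-81*G) = 3 - 324*G - 81*G²)
1/(-368956 + S(W(0))) = 1/(-368956 + (3 - 324*0 - 81*0²)) = 1/(-368956 + (3 + 0 - 81*0)) = 1/(-368956 + (3 + 0 + 0)) = 1/(-368956 + 3) = 1/(-368953) = -1/368953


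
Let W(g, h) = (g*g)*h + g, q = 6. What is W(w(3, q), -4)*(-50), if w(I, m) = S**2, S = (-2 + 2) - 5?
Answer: 123750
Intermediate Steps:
S = -5 (S = 0 - 5 = -5)
w(I, m) = 25 (w(I, m) = (-5)**2 = 25)
W(g, h) = g + h*g**2 (W(g, h) = g**2*h + g = h*g**2 + g = g + h*g**2)
W(w(3, q), -4)*(-50) = (25*(1 + 25*(-4)))*(-50) = (25*(1 - 100))*(-50) = (25*(-99))*(-50) = -2475*(-50) = 123750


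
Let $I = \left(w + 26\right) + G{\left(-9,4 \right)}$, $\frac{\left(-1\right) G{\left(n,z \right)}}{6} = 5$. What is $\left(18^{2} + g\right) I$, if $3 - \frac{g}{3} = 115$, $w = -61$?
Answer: $780$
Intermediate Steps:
$G{\left(n,z \right)} = -30$ ($G{\left(n,z \right)} = \left(-6\right) 5 = -30$)
$g = -336$ ($g = 9 - 345 = -336$)
$I = -65$ ($I = \left(-61 + 26\right) - 30 = -35 - 30 = -65$)
$\left(18^{2} + g\right) I = \left(18^{2} - 336\right) \left(-65\right) = \left(324 - 336\right) \left(-65\right) = \left(-12\right) \left(-65\right) = 780$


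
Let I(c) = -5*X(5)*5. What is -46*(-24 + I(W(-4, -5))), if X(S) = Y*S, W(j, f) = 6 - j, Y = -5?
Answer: -27646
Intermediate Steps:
X(S) = -5*S
I(c) = 625 (I(c) = -(-25)*5*5 = -5*(-25)*5 = 125*5 = 625)
-46*(-24 + I(W(-4, -5))) = -46*(-24 + 625) = -46*601 = -27646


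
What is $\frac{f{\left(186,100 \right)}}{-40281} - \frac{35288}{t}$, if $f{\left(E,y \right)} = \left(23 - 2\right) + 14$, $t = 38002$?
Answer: $- \frac{711382999}{765379281} \approx -0.92945$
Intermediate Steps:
$f{\left(E,y \right)} = 35$ ($f{\left(E,y \right)} = 21 + 14 = 35$)
$\frac{f{\left(186,100 \right)}}{-40281} - \frac{35288}{t} = \frac{35}{-40281} - \frac{35288}{38002} = 35 \left(- \frac{1}{40281}\right) - \frac{17644}{19001} = - \frac{35}{40281} - \frac{17644}{19001} = - \frac{711382999}{765379281}$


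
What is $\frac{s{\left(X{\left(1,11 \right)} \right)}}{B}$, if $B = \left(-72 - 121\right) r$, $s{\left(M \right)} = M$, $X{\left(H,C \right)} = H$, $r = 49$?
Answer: $- \frac{1}{9457} \approx -0.00010574$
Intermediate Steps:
$B = -9457$ ($B = \left(-72 - 121\right) 49 = \left(-193\right) 49 = -9457$)
$\frac{s{\left(X{\left(1,11 \right)} \right)}}{B} = 1 \frac{1}{-9457} = 1 \left(- \frac{1}{9457}\right) = - \frac{1}{9457}$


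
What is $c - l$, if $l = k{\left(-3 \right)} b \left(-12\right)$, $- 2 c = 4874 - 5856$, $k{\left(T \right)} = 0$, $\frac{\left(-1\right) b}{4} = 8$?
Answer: $491$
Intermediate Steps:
$b = -32$ ($b = \left(-4\right) 8 = -32$)
$c = 491$ ($c = - \frac{4874 - 5856}{2} = \left(- \frac{1}{2}\right) \left(-982\right) = 491$)
$l = 0$ ($l = 0 \left(-32\right) \left(-12\right) = 0 \left(-12\right) = 0$)
$c - l = 491 - 0 = 491 + 0 = 491$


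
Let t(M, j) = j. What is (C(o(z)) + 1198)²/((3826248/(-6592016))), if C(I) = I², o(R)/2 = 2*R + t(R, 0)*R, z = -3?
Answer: -1483997937928/478281 ≈ -3.1028e+6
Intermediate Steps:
o(R) = 4*R (o(R) = 2*(2*R + 0*R) = 2*(2*R + 0) = 2*(2*R) = 4*R)
(C(o(z)) + 1198)²/((3826248/(-6592016))) = ((4*(-3))² + 1198)²/((3826248/(-6592016))) = ((-12)² + 1198)²/((3826248*(-1/6592016))) = (144 + 1198)²/(-478281/824002) = 1342²*(-824002/478281) = 1800964*(-824002/478281) = -1483997937928/478281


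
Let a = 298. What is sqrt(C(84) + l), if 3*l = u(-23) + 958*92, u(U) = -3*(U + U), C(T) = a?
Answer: 4*sqrt(16719)/3 ≈ 172.40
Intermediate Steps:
C(T) = 298
u(U) = -6*U
l = 88274/3 (l = (-6*(-23) + 958*92)/3 = (138 + 88136)/3 = (1/3)*88274 = 88274/3 ≈ 29425.)
sqrt(C(84) + l) = sqrt(298 + 88274/3) = sqrt(89168/3) = 4*sqrt(16719)/3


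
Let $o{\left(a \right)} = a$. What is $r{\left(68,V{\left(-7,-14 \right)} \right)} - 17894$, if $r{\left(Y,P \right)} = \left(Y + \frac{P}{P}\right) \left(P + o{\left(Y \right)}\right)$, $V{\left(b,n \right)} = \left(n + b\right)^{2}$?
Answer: $17227$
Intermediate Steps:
$V{\left(b,n \right)} = \left(b + n\right)^{2}$
$r{\left(Y,P \right)} = \left(1 + Y\right) \left(P + Y\right)$ ($r{\left(Y,P \right)} = \left(Y + \frac{P}{P}\right) \left(P + Y\right) = \left(Y + 1\right) \left(P + Y\right) = \left(1 + Y\right) \left(P + Y\right)$)
$r{\left(68,V{\left(-7,-14 \right)} \right)} - 17894 = \left(\left(-7 - 14\right)^{2} + 68 + 68^{2} + \left(-7 - 14\right)^{2} \cdot 68\right) - 17894 = \left(\left(-21\right)^{2} + 68 + 4624 + \left(-21\right)^{2} \cdot 68\right) - 17894 = \left(441 + 68 + 4624 + 441 \cdot 68\right) - 17894 = \left(441 + 68 + 4624 + 29988\right) - 17894 = 35121 - 17894 = 17227$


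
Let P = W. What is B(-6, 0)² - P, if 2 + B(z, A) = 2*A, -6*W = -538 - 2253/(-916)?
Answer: -468571/5496 ≈ -85.257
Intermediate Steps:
W = 490555/5496 (W = -(-538 - 2253/(-916))/6 = -(-538 - 2253*(-1)/916)/6 = -(-538 - 1*(-2253/916))/6 = -(-538 + 2253/916)/6 = -⅙*(-490555/916) = 490555/5496 ≈ 89.257)
B(z, A) = -2 + 2*A
P = 490555/5496 ≈ 89.257
B(-6, 0)² - P = (-2 + 2*0)² - 1*490555/5496 = (-2 + 0)² - 490555/5496 = (-2)² - 490555/5496 = 4 - 490555/5496 = -468571/5496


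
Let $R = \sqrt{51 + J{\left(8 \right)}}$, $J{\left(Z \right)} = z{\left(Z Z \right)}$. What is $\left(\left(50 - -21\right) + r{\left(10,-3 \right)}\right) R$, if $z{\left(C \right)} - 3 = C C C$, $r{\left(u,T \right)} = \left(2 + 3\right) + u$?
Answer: $86 \sqrt{262198} \approx 44037.0$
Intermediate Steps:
$r{\left(u,T \right)} = 5 + u$
$z{\left(C \right)} = 3 + C^{3}$ ($z{\left(C \right)} = 3 + C C C = 3 + C^{2} C = 3 + C^{3}$)
$J{\left(Z \right)} = 3 + Z^{6}$ ($J{\left(Z \right)} = 3 + \left(Z Z\right)^{3} = 3 + \left(Z^{2}\right)^{3} = 3 + Z^{6}$)
$R = \sqrt{262198}$ ($R = \sqrt{51 + \left(3 + 8^{6}\right)} = \sqrt{51 + \left(3 + 262144\right)} = \sqrt{51 + 262147} = \sqrt{262198} \approx 512.05$)
$\left(\left(50 - -21\right) + r{\left(10,-3 \right)}\right) R = \left(\left(50 - -21\right) + \left(5 + 10\right)\right) \sqrt{262198} = \left(\left(50 + 21\right) + 15\right) \sqrt{262198} = \left(71 + 15\right) \sqrt{262198} = 86 \sqrt{262198}$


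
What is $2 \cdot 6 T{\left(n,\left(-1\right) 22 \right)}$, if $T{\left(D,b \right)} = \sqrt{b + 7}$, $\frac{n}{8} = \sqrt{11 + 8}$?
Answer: $12 i \sqrt{15} \approx 46.476 i$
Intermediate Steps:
$n = 8 \sqrt{19}$ ($n = 8 \sqrt{11 + 8} = 8 \sqrt{19} \approx 34.871$)
$T{\left(D,b \right)} = \sqrt{7 + b}$
$2 \cdot 6 T{\left(n,\left(-1\right) 22 \right)} = 2 \cdot 6 \sqrt{7 - 22} = 12 \sqrt{7 - 22} = 12 \sqrt{-15} = 12 i \sqrt{15}$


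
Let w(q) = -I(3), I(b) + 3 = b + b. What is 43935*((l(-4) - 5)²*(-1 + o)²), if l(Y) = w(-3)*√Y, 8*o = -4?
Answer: -4349565/4 + 5931225*I ≈ -1.0874e+6 + 5.9312e+6*I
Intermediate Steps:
o = -½ (o = (⅛)*(-4) = -½ ≈ -0.50000)
I(b) = -3 + 2*b (I(b) = -3 + (b + b) = -3 + 2*b)
w(q) = -3 (w(q) = -(-3 + 2*3) = -(-3 + 6) = -1*3 = -3)
l(Y) = -3*√Y
43935*((l(-4) - 5)²*(-1 + o)²) = 43935*((-6*I - 5)²*(-1 - ½)²) = 43935*((-6*I - 5)²*(-3/2)²) = 43935*((-6*I - 5)²*(9/4)) = 43935*((-5 - 6*I)²*(9/4)) = 43935*(9*(-5 - 6*I)²/4) = 395415*(-5 - 6*I)²/4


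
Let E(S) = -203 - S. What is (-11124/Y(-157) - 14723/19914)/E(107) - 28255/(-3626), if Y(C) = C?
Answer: 2659029022945/351437134188 ≈ 7.5662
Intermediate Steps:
(-11124/Y(-157) - 14723/19914)/E(107) - 28255/(-3626) = (-11124/(-157) - 14723/19914)/(-203 - 1*107) - 28255/(-3626) = (-11124*(-1/157) - 14723*1/19914)/(-203 - 107) - 28255*(-1/3626) = (11124/157 - 14723/19914)/(-310) + 28255/3626 = (219211825/3126498)*(-1/310) + 28255/3626 = -43842365/193842876 + 28255/3626 = 2659029022945/351437134188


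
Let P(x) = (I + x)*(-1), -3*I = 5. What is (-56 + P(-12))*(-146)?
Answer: 18542/3 ≈ 6180.7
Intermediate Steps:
I = -5/3 (I = -⅓*5 = -5/3 ≈ -1.6667)
P(x) = 5/3 - x (P(x) = (-5/3 + x)*(-1) = 5/3 - x)
(-56 + P(-12))*(-146) = (-56 + (5/3 - 1*(-12)))*(-146) = (-56 + (5/3 + 12))*(-146) = (-56 + 41/3)*(-146) = -127/3*(-146) = 18542/3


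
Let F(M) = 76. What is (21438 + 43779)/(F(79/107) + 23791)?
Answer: 65217/23867 ≈ 2.7325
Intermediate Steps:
(21438 + 43779)/(F(79/107) + 23791) = (21438 + 43779)/(76 + 23791) = 65217/23867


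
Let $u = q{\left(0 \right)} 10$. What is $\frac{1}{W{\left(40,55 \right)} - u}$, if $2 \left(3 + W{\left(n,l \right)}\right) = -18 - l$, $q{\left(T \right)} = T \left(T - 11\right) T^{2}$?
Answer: $- \frac{2}{79} \approx -0.025316$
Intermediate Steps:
$q{\left(T \right)} = T^{3} \left(-11 + T\right)$ ($q{\left(T \right)} = T \left(-11 + T\right) T^{2} = T^{3} \left(-11 + T\right)$)
$u = 0$ ($u = 0^{3} \left(-11 + 0\right) 10 = 0 \left(-11\right) 10 = 0 \cdot 10 = 0$)
$W{\left(n,l \right)} = -12 - \frac{l}{2}$ ($W{\left(n,l \right)} = -3 + \frac{-18 - l}{2} = -3 - \left(9 + \frac{l}{2}\right) = -12 - \frac{l}{2}$)
$\frac{1}{W{\left(40,55 \right)} - u} = \frac{1}{\left(-12 - \frac{55}{2}\right) - 0} = \frac{1}{\left(-12 - \frac{55}{2}\right) + 0} = \frac{1}{- \frac{79}{2} + 0} = \frac{1}{- \frac{79}{2}} = - \frac{2}{79}$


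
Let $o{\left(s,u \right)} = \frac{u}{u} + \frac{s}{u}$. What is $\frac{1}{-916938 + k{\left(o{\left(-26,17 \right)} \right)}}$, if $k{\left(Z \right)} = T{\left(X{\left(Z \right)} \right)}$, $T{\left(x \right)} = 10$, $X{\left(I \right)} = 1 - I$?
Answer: $- \frac{1}{916928} \approx -1.0906 \cdot 10^{-6}$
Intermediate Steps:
$o{\left(s,u \right)} = 1 + \frac{s}{u}$
$k{\left(Z \right)} = 10$
$\frac{1}{-916938 + k{\left(o{\left(-26,17 \right)} \right)}} = \frac{1}{-916938 + 10} = \frac{1}{-916928} = - \frac{1}{916928}$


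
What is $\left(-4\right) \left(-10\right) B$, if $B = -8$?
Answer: $-320$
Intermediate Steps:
$\left(-4\right) \left(-10\right) B = \left(-4\right) \left(-10\right) \left(-8\right) = 40 \left(-8\right) = -320$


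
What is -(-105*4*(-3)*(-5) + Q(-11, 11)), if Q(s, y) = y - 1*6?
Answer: 6295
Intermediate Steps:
Q(s, y) = -6 + y (Q(s, y) = y - 6 = -6 + y)
-(-105*4*(-3)*(-5) + Q(-11, 11)) = -(-105*4*(-3)*(-5) + (-6 + 11)) = -(-(-1260)*(-5) + 5) = -(-105*60 + 5) = -(-6300 + 5) = -1*(-6295) = 6295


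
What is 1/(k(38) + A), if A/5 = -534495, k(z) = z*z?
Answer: -1/2671031 ≈ -3.7439e-7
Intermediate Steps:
k(z) = z²
A = -2672475 (A = 5*(-534495) = -2672475)
1/(k(38) + A) = 1/(38² - 2672475) = 1/(1444 - 2672475) = 1/(-2671031) = -1/2671031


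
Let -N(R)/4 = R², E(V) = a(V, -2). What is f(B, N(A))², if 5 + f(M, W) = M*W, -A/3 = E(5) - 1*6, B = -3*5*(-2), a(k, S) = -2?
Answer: 4778265625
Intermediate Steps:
E(V) = -2
B = 30 (B = -15*(-2) = 30)
A = 24 (A = -3*(-2 - 1*6) = -3*(-2 - 6) = -3*(-8) = 24)
N(R) = -4*R²
f(M, W) = -5 + M*W
f(B, N(A))² = (-5 + 30*(-4*24²))² = (-5 + 30*(-4*576))² = (-5 + 30*(-2304))² = (-5 - 69120)² = (-69125)² = 4778265625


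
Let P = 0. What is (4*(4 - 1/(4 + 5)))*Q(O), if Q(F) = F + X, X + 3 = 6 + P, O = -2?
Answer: 140/9 ≈ 15.556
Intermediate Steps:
X = 3 (X = -3 + (6 + 0) = -3 + 6 = 3)
Q(F) = 3 + F (Q(F) = F + 3 = 3 + F)
(4*(4 - 1/(4 + 5)))*Q(O) = (4*(4 - 1/(4 + 5)))*(3 - 2) = (4*(4 - 1/9))*1 = (4*(4 - 1*⅑))*1 = (4*(4 - ⅑))*1 = (4*(35/9))*1 = (140/9)*1 = 140/9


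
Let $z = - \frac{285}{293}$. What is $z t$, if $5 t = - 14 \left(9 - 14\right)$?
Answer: $- \frac{3990}{293} \approx -13.618$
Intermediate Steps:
$t = 14$ ($t = \frac{\left(-14\right) \left(9 - 14\right)}{5} = \frac{\left(-14\right) \left(-5\right)}{5} = \frac{1}{5} \cdot 70 = 14$)
$z = - \frac{285}{293}$ ($z = \left(-285\right) \frac{1}{293} = - \frac{285}{293} \approx -0.9727$)
$z t = \left(- \frac{285}{293}\right) 14 = - \frac{3990}{293}$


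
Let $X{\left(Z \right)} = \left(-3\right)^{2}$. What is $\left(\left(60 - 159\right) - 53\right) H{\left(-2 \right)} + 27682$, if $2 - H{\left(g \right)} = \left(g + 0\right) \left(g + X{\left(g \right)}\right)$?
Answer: $25250$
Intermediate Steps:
$X{\left(Z \right)} = 9$
$H{\left(g \right)} = 2 - g \left(9 + g\right)$ ($H{\left(g \right)} = 2 - \left(g + 0\right) \left(g + 9\right) = 2 - g \left(9 + g\right)$)
$\left(\left(60 - 159\right) - 53\right) H{\left(-2 \right)} + 27682 = \left(\left(60 - 159\right) - 53\right) \left(2 - \left(-2\right)^{2} - -18\right) + 27682 = \left(-99 - 53\right) \left(2 - 4 + 18\right) + 27682 = - 152 \left(2 - 4 + 18\right) + 27682 = \left(-152\right) 16 + 27682 = -2432 + 27682 = 25250$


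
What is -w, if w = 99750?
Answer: -99750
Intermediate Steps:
-w = -1*99750 = -99750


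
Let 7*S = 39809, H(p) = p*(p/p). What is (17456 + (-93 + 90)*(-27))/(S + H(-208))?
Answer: 17537/5479 ≈ 3.2008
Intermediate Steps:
H(p) = p (H(p) = p*1 = p)
S = 5687 (S = (⅐)*39809 = 5687)
(17456 + (-93 + 90)*(-27))/(S + H(-208)) = (17456 + (-93 + 90)*(-27))/(5687 - 208) = (17456 - 3*(-27))/5479 = (17456 + 81)*(1/5479) = 17537*(1/5479) = 17537/5479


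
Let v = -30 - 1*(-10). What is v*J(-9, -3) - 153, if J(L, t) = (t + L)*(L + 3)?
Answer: -1593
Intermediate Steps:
J(L, t) = (3 + L)*(L + t) (J(L, t) = (L + t)*(3 + L) = (3 + L)*(L + t))
v = -20 (v = -30 + 10 = -20)
v*J(-9, -3) - 153 = -20*((-9)² + 3*(-9) + 3*(-3) - 9*(-3)) - 153 = -20*(81 - 27 - 9 + 27) - 153 = -20*72 - 153 = -1440 - 153 = -1593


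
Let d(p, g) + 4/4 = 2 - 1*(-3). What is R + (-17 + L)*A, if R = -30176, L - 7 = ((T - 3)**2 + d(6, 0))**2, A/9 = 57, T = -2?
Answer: 396127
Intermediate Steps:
A = 513 (A = 9*57 = 513)
d(p, g) = 4 (d(p, g) = -1 + (2 - 1*(-3)) = -1 + (2 + 3) = -1 + 5 = 4)
L = 848 (L = 7 + ((-2 - 3)**2 + 4)**2 = 7 + ((-5)**2 + 4)**2 = 7 + (25 + 4)**2 = 7 + 29**2 = 7 + 841 = 848)
R + (-17 + L)*A = -30176 + (-17 + 848)*513 = -30176 + 831*513 = -30176 + 426303 = 396127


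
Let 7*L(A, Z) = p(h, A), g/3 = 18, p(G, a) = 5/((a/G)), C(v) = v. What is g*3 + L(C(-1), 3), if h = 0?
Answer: 162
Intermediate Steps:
p(G, a) = 5*G/a (p(G, a) = 5*(G/a) = 5*G/a)
g = 54 (g = 3*18 = 54)
L(A, Z) = 0 (L(A, Z) = (5*0/A)/7 = (⅐)*0 = 0)
g*3 + L(C(-1), 3) = 54*3 + 0 = 162 + 0 = 162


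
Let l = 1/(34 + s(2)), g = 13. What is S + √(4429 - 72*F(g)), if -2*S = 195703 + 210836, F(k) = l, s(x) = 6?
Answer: -406539/2 + 2*√27670/5 ≈ -2.0320e+5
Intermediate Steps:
l = 1/40 (l = 1/(34 + 6) = 1/40 ≈ 0.025000)
F(k) = 1/40
S = -406539/2 (S = -(195703 + 210836)/2 = -½*406539 = -406539/2 ≈ -2.0327e+5)
S + √(4429 - 72*F(g)) = -406539/2 + √(4429 - 72*1/40) = -406539/2 + √(4429 - 9/5) = -406539/2 + √(22136/5) = -406539/2 + 2*√27670/5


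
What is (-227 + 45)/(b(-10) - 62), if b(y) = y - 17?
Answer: 182/89 ≈ 2.0449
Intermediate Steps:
b(y) = -17 + y
(-227 + 45)/(b(-10) - 62) = (-227 + 45)/((-17 - 10) - 62) = -182/(-27 - 62) = -182/(-89) = -182*(-1/89) = 182/89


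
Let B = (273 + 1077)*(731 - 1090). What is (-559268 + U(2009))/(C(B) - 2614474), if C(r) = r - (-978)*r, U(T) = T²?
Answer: -3476813/477086824 ≈ -0.0072876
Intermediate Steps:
B = -484650 (B = 1350*(-359) = -484650)
C(r) = 979*r (C(r) = r + 978*r = 979*r)
(-559268 + U(2009))/(C(B) - 2614474) = (-559268 + 2009²)/(979*(-484650) - 2614474) = (-559268 + 4036081)/(-474472350 - 2614474) = 3476813/(-477086824) = 3476813*(-1/477086824) = -3476813/477086824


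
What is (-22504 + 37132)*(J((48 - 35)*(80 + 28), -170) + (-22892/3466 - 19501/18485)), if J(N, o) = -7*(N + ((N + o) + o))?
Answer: -8099135708197644/32034505 ≈ -2.5283e+8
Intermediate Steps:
J(N, o) = -14*N - 14*o (J(N, o) = -7*(N + (N + 2*o)) = -7*(2*N + 2*o) = -14*N - 14*o)
(-22504 + 37132)*(J((48 - 35)*(80 + 28), -170) + (-22892/3466 - 19501/18485)) = (-22504 + 37132)*((-14*(48 - 35)*(80 + 28) - 14*(-170)) + (-22892/3466 - 19501/18485)) = 14628*((-182*108 + 2380) + (-22892*1/3466 - 19501*1/18485)) = 14628*((-14*1404 + 2380) + (-11446/1733 - 19501/18485)) = 14628*((-19656 + 2380) - 245374543/32034505) = 14628*(-17276 - 245374543/32034505) = 14628*(-553673482923/32034505) = -8099135708197644/32034505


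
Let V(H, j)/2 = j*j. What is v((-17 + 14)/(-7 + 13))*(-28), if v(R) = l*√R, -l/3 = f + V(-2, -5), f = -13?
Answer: 1554*I*√2 ≈ 2197.7*I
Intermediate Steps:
V(H, j) = 2*j² (V(H, j) = 2*(j*j) = 2*j²)
l = -111 (l = -3*(-13 + 2*(-5)²) = -3*(-13 + 2*25) = -3*(-13 + 50) = -3*37 = -111)
v(R) = -111*√R
v((-17 + 14)/(-7 + 13))*(-28) = -111*√(-17 + 14)/√(-7 + 13)*(-28) = -111*I*√2/2*(-28) = 1554*I*√2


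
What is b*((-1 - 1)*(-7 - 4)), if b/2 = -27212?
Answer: -1197328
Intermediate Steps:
b = -54424 (b = 2*(-27212) = -54424)
b*((-1 - 1)*(-7 - 4)) = -54424*(-1 - 1)*(-7 - 4) = -(-108848)*(-11) = -54424*22 = -1197328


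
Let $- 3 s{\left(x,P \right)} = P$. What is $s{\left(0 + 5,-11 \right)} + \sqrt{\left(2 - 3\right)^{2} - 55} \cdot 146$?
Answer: $\frac{11}{3} + 438 i \sqrt{6} \approx 3.6667 + 1072.9 i$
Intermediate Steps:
$s{\left(x,P \right)} = - \frac{P}{3}$
$s{\left(0 + 5,-11 \right)} + \sqrt{\left(2 - 3\right)^{2} - 55} \cdot 146 = \left(- \frac{1}{3}\right) \left(-11\right) + \sqrt{\left(2 - 3\right)^{2} - 55} \cdot 146 = \frac{11}{3} + \sqrt{\left(-1\right)^{2} - 55} \cdot 146 = \frac{11}{3} + \sqrt{1 - 55} \cdot 146 = \frac{11}{3} + \sqrt{-54} \cdot 146 = \frac{11}{3} + 3 i \sqrt{6} \cdot 146 = \frac{11}{3} + 438 i \sqrt{6}$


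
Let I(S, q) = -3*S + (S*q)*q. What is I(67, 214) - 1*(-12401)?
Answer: 3080532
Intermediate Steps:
I(S, q) = -3*S + S*q²
I(67, 214) - 1*(-12401) = 67*(-3 + 214²) - 1*(-12401) = 67*(-3 + 45796) + 12401 = 67*45793 + 12401 = 3068131 + 12401 = 3080532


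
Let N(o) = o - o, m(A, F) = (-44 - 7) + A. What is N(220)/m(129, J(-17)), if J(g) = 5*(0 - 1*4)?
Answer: 0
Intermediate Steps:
J(g) = -20 (J(g) = 5*(0 - 4) = 5*(-4) = -20)
m(A, F) = -51 + A
N(o) = 0
N(220)/m(129, J(-17)) = 0/(-51 + 129) = 0/78 = 0*(1/78) = 0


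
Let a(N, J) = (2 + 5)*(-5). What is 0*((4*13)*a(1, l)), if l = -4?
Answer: 0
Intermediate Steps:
a(N, J) = -35 (a(N, J) = 7*(-5) = -35)
0*((4*13)*a(1, l)) = 0*((4*13)*(-35)) = 0*(52*(-35)) = 0*(-1820) = 0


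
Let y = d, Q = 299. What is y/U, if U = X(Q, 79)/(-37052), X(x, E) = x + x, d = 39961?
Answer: -740317486/299 ≈ -2.4760e+6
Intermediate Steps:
X(x, E) = 2*x
y = 39961
U = -299/18526 (U = (2*299)/(-37052) = 598*(-1/37052) = -299/18526 ≈ -0.016139)
y/U = 39961/(-299/18526) = 39961*(-18526/299) = -740317486/299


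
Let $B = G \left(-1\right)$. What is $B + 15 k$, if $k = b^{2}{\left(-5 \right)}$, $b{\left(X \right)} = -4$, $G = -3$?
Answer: $243$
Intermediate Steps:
$B = 3$ ($B = \left(-3\right) \left(-1\right) = 3$)
$k = 16$ ($k = \left(-4\right)^{2} = 16$)
$B + 15 k = 3 + 15 \cdot 16 = 3 + 240 = 243$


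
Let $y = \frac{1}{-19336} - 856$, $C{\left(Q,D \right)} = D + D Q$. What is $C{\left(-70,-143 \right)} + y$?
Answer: $\frac{174236695}{19336} \approx 9011.0$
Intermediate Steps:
$y = - \frac{16551617}{19336}$ ($y = - \frac{1}{19336} - 856 = - \frac{16551617}{19336} \approx -856.0$)
$C{\left(-70,-143 \right)} + y = - 143 \left(1 - 70\right) - \frac{16551617}{19336} = \left(-143\right) \left(-69\right) - \frac{16551617}{19336} = 9867 - \frac{16551617}{19336} = \frac{174236695}{19336}$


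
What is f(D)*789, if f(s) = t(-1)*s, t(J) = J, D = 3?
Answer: -2367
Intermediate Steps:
f(s) = -s
f(D)*789 = -1*3*789 = -3*789 = -2367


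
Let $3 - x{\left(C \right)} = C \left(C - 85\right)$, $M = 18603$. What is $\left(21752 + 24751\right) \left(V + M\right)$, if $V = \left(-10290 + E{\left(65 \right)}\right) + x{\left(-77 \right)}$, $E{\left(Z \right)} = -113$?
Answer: $-198614313$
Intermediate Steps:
$x{\left(C \right)} = 3 - C \left(-85 + C\right)$ ($x{\left(C \right)} = 3 - C \left(C - 85\right) = 3 - C \left(-85 + C\right)$)
$V = -22874$ ($V = \left(-10290 - 113\right) + \left(3 - \left(-77\right)^{2} + 85 \left(-77\right)\right) = -10403 - 12471 = -22874$)
$\left(21752 + 24751\right) \left(V + M\right) = \left(21752 + 24751\right) \left(-22874 + 18603\right) = 46503 \left(-4271\right) = -198614313$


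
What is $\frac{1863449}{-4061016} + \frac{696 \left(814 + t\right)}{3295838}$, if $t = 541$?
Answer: $- \frac{1155881527991}{6692225425704} \approx -0.17272$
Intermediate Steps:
$\frac{1863449}{-4061016} + \frac{696 \left(814 + t\right)}{3295838} = \frac{1863449}{-4061016} + \frac{696 \left(814 + 541\right)}{3295838} = 1863449 \left(- \frac{1}{4061016}\right) + 696 \cdot 1355 \cdot \frac{1}{3295838} = - \frac{1863449}{4061016} + 943080 \cdot \frac{1}{3295838} = - \frac{1863449}{4061016} + \frac{471540}{1647919} = - \frac{1155881527991}{6692225425704}$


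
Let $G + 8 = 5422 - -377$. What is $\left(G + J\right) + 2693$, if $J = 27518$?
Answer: $36002$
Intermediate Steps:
$G = 5791$ ($G = -8 + \left(5422 - -377\right) = -8 + \left(5422 + 377\right) = -8 + 5799 = 5791$)
$\left(G + J\right) + 2693 = \left(5791 + 27518\right) + 2693 = 33309 + 2693 = 36002$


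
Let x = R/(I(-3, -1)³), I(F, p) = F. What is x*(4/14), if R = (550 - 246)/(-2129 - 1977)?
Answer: 304/388017 ≈ 0.00078347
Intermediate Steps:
R = -152/2053 (R = 304/(-4106) = 304*(-1/4106) = -152/2053 ≈ -0.074038)
x = 152/55431 (x = -152/(2053*((-3)³)) = -152/2053/(-27) = -152/2053*(-1/27) = 152/55431 ≈ 0.0027421)
x*(4/14) = 152*(4/14)/55431 = 152*(4*(1/14))/55431 = (152/55431)*(2/7) = 304/388017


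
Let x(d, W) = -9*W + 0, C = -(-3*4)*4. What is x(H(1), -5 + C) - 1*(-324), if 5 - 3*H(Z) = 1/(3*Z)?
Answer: -63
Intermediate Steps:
C = 48 (C = -(-12)*4 = -1*(-48) = 48)
H(Z) = 5/3 - 1/(9*Z) (H(Z) = 5/3 - 1/(3*3*Z) = 5/3 - 1/(9*Z))
x(d, W) = -9*W
x(H(1), -5 + C) - 1*(-324) = -9*(-5 + 48) - 1*(-324) = -9*43 + 324 = -387 + 324 = -63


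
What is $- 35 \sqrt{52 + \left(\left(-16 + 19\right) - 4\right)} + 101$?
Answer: $101 - 35 \sqrt{51} \approx -148.95$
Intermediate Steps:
$- 35 \sqrt{52 + \left(\left(-16 + 19\right) - 4\right)} + 101 = - 35 \sqrt{52 + \left(3 - 4\right)} + 101 = - 35 \sqrt{52 - 1} + 101 = - 35 \sqrt{51} + 101 = 101 - 35 \sqrt{51}$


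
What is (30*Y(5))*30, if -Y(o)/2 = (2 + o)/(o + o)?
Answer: -1260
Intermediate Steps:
Y(o) = -(2 + o)/o (Y(o) = -2*(2 + o)/(o + o) = -2*(2 + o)/(2*o) = -2*(2 + o)*1/(2*o) = -(2 + o)/o)
(30*Y(5))*30 = (30*((-2 - 1*5)/5))*30 = (30*((-2 - 5)/5))*30 = (30*((⅕)*(-7)))*30 = (30*(-7/5))*30 = -42*30 = -1260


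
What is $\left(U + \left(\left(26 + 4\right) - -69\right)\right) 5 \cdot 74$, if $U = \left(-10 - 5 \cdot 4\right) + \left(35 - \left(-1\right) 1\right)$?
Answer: $38850$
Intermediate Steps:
$U = 6$ ($U = \left(-10 - 20\right) + \left(35 - -1\right) = \left(-10 - 20\right) + \left(35 + 1\right) = -30 + 36 = 6$)
$\left(U + \left(\left(26 + 4\right) - -69\right)\right) 5 \cdot 74 = \left(6 + \left(\left(26 + 4\right) - -69\right)\right) 5 \cdot 74 = \left(6 + \left(30 + 69\right)\right) 370 = \left(6 + 99\right) 370 = 105 \cdot 370 = 38850$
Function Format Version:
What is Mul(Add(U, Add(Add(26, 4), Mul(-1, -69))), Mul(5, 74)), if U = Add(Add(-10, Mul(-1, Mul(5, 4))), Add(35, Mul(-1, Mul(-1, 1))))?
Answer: 38850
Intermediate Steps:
U = 6 (U = Add(Add(-10, Mul(-1, 20)), Add(35, Mul(-1, -1))) = Add(Add(-10, -20), Add(35, 1)) = Add(-30, 36) = 6)
Mul(Add(U, Add(Add(26, 4), Mul(-1, -69))), Mul(5, 74)) = Mul(Add(6, Add(Add(26, 4), Mul(-1, -69))), Mul(5, 74)) = Mul(Add(6, Add(30, 69)), 370) = Mul(Add(6, 99), 370) = Mul(105, 370) = 38850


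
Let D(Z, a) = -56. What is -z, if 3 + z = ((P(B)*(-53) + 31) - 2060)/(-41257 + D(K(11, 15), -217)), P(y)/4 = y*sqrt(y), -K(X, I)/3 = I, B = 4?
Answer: 120214/41313 ≈ 2.9098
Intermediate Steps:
K(X, I) = -3*I
P(y) = 4*y**(3/2) (P(y) = 4*(y*sqrt(y)) = 4*y**(3/2))
z = -120214/41313 (z = -3 + (((4*4**(3/2))*(-53) + 31) - 2060)/(-41257 - 56) = -3 + (((4*8)*(-53) + 31) - 2060)/(-41313) = -3 + ((32*(-53) + 31) - 2060)*(-1/41313) = -3 + ((-1696 + 31) - 2060)*(-1/41313) = -3 + (-1665 - 2060)*(-1/41313) = -3 - 3725*(-1/41313) = -3 + 3725/41313 = -120214/41313 ≈ -2.9098)
-z = -1*(-120214/41313) = 120214/41313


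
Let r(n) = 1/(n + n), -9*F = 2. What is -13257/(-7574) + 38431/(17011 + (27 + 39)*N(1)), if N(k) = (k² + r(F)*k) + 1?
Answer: 1032744961/257432686 ≈ 4.0117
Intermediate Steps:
F = -2/9 (F = -⅑*2 = -2/9 ≈ -0.22222)
r(n) = 1/(2*n)
N(k) = 1 + k² - 9*k/4 (N(k) = (k² + (1/(2*(-2/9)))*k) + 1 = (k² + ((½)*(-9/2))*k) + 1 = (k² - 9*k/4) + 1 = 1 + k² - 9*k/4)
-13257/(-7574) + 38431/(17011 + (27 + 39)*N(1)) = -13257/(-7574) + 38431/(17011 + (27 + 39)*(1 + 1² - 9/4*1)) = -13257*(-1/7574) + 38431/(17011 + 66*(1 + 1 - 9/4)) = 13257/7574 + 38431/(17011 + 66*(-¼)) = 13257/7574 + 38431/(17011 - 33/2) = 13257/7574 + 38431/(33989/2) = 13257/7574 + 38431*(2/33989) = 13257/7574 + 76862/33989 = 1032744961/257432686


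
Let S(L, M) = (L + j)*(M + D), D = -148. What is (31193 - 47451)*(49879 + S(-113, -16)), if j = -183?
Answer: -1600161134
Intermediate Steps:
S(L, M) = (-183 + L)*(-148 + M) (S(L, M) = (L - 183)*(M - 148) = (-183 + L)*(-148 + M))
(31193 - 47451)*(49879 + S(-113, -16)) = (31193 - 47451)*(49879 + (27084 - 183*(-16) - 148*(-113) - 113*(-16))) = -16258*(49879 + (27084 + 2928 + 16724 + 1808)) = -16258*(49879 + 48544) = -16258*98423 = -1600161134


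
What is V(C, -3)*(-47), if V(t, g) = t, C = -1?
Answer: 47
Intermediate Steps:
V(C, -3)*(-47) = -1*(-47) = 47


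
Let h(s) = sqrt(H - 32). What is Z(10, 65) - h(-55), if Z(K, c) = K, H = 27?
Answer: 10 - I*sqrt(5) ≈ 10.0 - 2.2361*I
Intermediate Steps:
h(s) = I*sqrt(5) (h(s) = sqrt(27 - 32) = sqrt(-5) = I*sqrt(5))
Z(10, 65) - h(-55) = 10 - I*sqrt(5)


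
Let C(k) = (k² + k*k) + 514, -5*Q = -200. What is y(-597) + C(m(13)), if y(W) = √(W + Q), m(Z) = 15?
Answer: 964 + I*√557 ≈ 964.0 + 23.601*I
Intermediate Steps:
Q = 40 (Q = -⅕*(-200) = 40)
C(k) = 514 + 2*k² (C(k) = (k² + k²) + 514 = 2*k² + 514 = 514 + 2*k²)
y(W) = √(40 + W) (y(W) = √(W + 40) = √(40 + W))
y(-597) + C(m(13)) = √(40 - 597) + (514 + 2*15²) = √(-557) + (514 + 2*225) = I*√557 + (514 + 450) = I*√557 + 964 = 964 + I*√557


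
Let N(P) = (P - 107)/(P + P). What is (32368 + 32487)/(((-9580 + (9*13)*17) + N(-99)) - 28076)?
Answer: -1284129/706186 ≈ -1.8184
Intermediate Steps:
N(P) = (-107 + P)/(2*P) (N(P) = (-107 + P)/((2*P)) = (-107 + P)*(1/(2*P)) = (-107 + P)/(2*P))
(32368 + 32487)/(((-9580 + (9*13)*17) + N(-99)) - 28076) = (32368 + 32487)/(((-9580 + (9*13)*17) + (½)*(-107 - 99)/(-99)) - 28076) = 64855/(((-9580 + 117*17) + (½)*(-1/99)*(-206)) - 28076) = 64855/(((-9580 + 1989) + 103/99) - 28076) = 64855/((-7591 + 103/99) - 28076) = 64855/(-751406/99 - 28076) = 64855/(-3530930/99) = 64855*(-99/3530930) = -1284129/706186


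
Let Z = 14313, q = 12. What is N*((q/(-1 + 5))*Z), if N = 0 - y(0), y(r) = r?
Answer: 0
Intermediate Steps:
N = 0 (N = 0 - 1*0 = 0 + 0 = 0)
N*((q/(-1 + 5))*Z) = 0*((12/(-1 + 5))*14313) = 0*((12/4)*14313) = 0*((12*(¼))*14313) = 0*(3*14313) = 0*42939 = 0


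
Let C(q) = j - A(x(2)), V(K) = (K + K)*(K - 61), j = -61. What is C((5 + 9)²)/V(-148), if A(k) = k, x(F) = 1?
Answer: -31/30932 ≈ -0.0010022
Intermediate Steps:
V(K) = 2*K*(-61 + K) (V(K) = (2*K)*(-61 + K) = 2*K*(-61 + K))
C(q) = -62 (C(q) = -61 - 1*1 = -61 - 1 = -62)
C((5 + 9)²)/V(-148) = -62*(-1/(296*(-61 - 148))) = -62/(2*(-148)*(-209)) = -62/61864 = -62*1/61864 = -31/30932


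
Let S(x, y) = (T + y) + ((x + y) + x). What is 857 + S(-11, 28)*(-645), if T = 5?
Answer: -24298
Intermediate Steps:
S(x, y) = 5 + 2*x + 2*y (S(x, y) = (5 + y) + ((x + y) + x) = (5 + y) + (y + 2*x) = 5 + 2*x + 2*y)
857 + S(-11, 28)*(-645) = 857 + (5 + 2*(-11) + 2*28)*(-645) = 857 + (5 - 22 + 56)*(-645) = 857 + 39*(-645) = 857 - 25155 = -24298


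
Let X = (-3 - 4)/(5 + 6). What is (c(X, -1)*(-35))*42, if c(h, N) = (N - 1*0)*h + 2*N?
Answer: 22050/11 ≈ 2004.5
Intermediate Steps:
X = -7/11 ≈ -0.63636
c(h, N) = 2*N + N*h (c(h, N) = (N + 0)*h + 2*N = N*h + 2*N = 2*N + N*h)
(c(X, -1)*(-35))*42 = (-(2 - 7/11)*(-35))*42 = (-1*15/11*(-35))*42 = -15/11*(-35)*42 = (525/11)*42 = 22050/11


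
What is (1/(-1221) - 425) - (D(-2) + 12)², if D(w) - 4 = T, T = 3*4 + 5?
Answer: -1848595/1221 ≈ -1514.0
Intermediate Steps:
T = 17 (T = 12 + 5 = 17)
D(w) = 21 (D(w) = 4 + 17 = 21)
(1/(-1221) - 425) - (D(-2) + 12)² = (1/(-1221) - 425) - (21 + 12)² = (-1/1221 - 425) - 1*33² = -518926/1221 - 1*1089 = -518926/1221 - 1089 = -1848595/1221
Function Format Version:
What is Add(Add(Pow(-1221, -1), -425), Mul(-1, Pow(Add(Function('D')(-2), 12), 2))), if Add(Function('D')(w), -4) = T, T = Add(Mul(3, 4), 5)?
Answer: Rational(-1848595, 1221) ≈ -1514.0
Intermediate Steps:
T = 17 (T = Add(12, 5) = 17)
Function('D')(w) = 21 (Function('D')(w) = Add(4, 17) = 21)
Add(Add(Pow(-1221, -1), -425), Mul(-1, Pow(Add(Function('D')(-2), 12), 2))) = Add(Add(Pow(-1221, -1), -425), Mul(-1, Pow(Add(21, 12), 2))) = Add(Add(Rational(-1, 1221), -425), Mul(-1, Pow(33, 2))) = Add(Rational(-518926, 1221), Mul(-1, 1089)) = Add(Rational(-518926, 1221), -1089) = Rational(-1848595, 1221)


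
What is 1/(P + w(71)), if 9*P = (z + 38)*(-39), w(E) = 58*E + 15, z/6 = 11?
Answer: 3/11047 ≈ 0.00027157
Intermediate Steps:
z = 66 (z = 6*11 = 66)
w(E) = 15 + 58*E
P = -1352/3 (P = ((66 + 38)*(-39))/9 = (104*(-39))/9 = (⅑)*(-4056) = -1352/3 ≈ -450.67)
1/(P + w(71)) = 1/(-1352/3 + (15 + 58*71)) = 1/(-1352/3 + (15 + 4118)) = 1/(-1352/3 + 4133) = 1/(11047/3) = 3/11047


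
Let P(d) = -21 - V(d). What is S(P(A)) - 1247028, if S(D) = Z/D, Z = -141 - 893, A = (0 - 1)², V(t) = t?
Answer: -1246981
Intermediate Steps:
A = 1 (A = (-1)² = 1)
Z = -1034
P(d) = -21 - d
S(D) = -1034/D
S(P(A)) - 1247028 = -1034/(-21 - 1*1) - 1247028 = -1034/(-21 - 1) - 1247028 = -1034/(-22) - 1247028 = -1034*(-1/22) - 1247028 = 47 - 1247028 = -1246981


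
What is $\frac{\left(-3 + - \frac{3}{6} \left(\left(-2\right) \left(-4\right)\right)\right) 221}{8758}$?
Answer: $- \frac{1547}{8758} \approx -0.17664$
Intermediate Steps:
$\frac{\left(-3 + - \frac{3}{6} \left(\left(-2\right) \left(-4\right)\right)\right) 221}{8758} = \left(-3 + \left(-3\right) \frac{1}{6} \cdot 8\right) 221 \cdot \frac{1}{8758} = \left(-3 - 4\right) 221 \cdot \frac{1}{8758} = \left(-7\right) 221 \cdot \frac{1}{8758} = \left(-1547\right) \frac{1}{8758} = - \frac{1547}{8758}$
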